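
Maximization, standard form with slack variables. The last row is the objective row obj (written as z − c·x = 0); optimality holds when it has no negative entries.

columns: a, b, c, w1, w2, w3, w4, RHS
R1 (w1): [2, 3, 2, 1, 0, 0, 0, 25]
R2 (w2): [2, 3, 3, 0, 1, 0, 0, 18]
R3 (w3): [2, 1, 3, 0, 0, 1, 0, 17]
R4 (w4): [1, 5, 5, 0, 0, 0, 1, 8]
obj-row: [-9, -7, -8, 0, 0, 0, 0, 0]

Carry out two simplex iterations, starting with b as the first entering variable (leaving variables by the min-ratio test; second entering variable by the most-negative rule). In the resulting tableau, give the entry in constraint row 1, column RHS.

9

Ratio test on column b — row 1: 25/3 = 25/3; row 2: 18/3 = 6; row 3: 17/1 = 17; row 4: 8/5 = 8/5. Minimum is 8/5 at row 4 (w4 leaves); pivot element 5.
Divide row 4 by 5; eliminate column b from the other rows.
Second iteration: most negative obj-row entry is -38/5 in column a, so a enters.
Ratio test on column a — row 1: (101/5)/(7/5) = 101/7; row 2: (66/5)/(7/5) = 66/7; row 3: (77/5)/(9/5) = 77/9; row 4: (8/5)/(1/5) = 8. Minimum is 8 at row 4 (b leaves); pivot element 1/5.
Divide row 4 by 1/5; eliminate column a from the other rows.
After both pivots, the entry at constraint row 1, column RHS is 9.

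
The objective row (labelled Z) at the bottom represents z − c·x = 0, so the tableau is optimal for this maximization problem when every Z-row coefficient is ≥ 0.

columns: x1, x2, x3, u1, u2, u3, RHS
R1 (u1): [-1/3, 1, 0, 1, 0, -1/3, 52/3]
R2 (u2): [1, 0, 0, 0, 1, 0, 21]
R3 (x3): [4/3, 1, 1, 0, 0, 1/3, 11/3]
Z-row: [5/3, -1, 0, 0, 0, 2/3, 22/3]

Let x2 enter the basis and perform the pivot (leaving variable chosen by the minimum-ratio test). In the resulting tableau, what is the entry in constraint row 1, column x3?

Ratio test on column x2 — row 1: (52/3)/1 = 52/3; row 2: entry 0 ≤ 0; row 3: (11/3)/1 = 11/3. Minimum is 11/3 at row 3 (x3 leaves); pivot element 1.
Divide row 3 by 1; eliminate column x2 from the other rows.
Row 1 update in column x3: 0 − 1·1 = -1.

-1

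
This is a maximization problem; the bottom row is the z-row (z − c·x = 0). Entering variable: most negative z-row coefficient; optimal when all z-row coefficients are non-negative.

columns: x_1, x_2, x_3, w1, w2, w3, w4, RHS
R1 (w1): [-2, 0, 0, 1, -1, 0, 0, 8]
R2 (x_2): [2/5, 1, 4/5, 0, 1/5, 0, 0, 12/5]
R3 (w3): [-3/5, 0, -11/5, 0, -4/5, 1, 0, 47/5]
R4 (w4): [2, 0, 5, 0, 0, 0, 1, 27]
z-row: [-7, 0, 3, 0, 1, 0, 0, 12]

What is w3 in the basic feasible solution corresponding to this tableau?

w3 is basic (row 3); its value is the RHS of that row, 47/5.

47/5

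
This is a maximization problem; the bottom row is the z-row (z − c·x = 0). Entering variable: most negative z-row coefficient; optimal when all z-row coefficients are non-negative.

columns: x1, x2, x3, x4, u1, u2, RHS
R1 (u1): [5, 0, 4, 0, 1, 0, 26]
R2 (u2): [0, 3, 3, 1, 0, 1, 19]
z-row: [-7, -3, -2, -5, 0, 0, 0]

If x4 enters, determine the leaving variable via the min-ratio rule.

u2

Column x4 entries and ratios — u1: 0 ≤ 0, skip; u2: 19/1 = 19.
Smallest ratio is 19 in the row of u2, so u2 leaves.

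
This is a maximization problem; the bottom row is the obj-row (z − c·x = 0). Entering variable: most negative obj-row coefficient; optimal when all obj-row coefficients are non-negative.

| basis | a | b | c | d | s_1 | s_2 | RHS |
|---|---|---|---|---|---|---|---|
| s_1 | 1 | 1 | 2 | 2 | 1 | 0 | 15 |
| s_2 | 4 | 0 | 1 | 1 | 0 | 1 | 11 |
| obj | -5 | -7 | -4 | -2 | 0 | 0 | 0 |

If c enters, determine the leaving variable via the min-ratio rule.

s_1

Column c entries and ratios — s_1: 15/2 = 15/2; s_2: 11/1 = 11.
Smallest ratio is 15/2 in the row of s_1, so s_1 leaves.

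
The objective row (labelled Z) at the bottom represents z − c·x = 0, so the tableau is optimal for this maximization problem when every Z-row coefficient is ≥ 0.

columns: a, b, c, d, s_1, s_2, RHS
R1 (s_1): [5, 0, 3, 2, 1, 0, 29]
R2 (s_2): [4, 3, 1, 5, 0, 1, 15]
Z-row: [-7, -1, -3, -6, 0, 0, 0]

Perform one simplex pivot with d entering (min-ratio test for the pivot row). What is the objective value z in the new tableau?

Ratio test on column d — row 1: 29/2 = 29/2; row 2: 15/5 = 3. Minimum is 3 at row 2 (s_2 leaves); pivot element 5.
Pivot on row 2; the Z-row RHS becomes 0 − (-6)·3 = 18.

18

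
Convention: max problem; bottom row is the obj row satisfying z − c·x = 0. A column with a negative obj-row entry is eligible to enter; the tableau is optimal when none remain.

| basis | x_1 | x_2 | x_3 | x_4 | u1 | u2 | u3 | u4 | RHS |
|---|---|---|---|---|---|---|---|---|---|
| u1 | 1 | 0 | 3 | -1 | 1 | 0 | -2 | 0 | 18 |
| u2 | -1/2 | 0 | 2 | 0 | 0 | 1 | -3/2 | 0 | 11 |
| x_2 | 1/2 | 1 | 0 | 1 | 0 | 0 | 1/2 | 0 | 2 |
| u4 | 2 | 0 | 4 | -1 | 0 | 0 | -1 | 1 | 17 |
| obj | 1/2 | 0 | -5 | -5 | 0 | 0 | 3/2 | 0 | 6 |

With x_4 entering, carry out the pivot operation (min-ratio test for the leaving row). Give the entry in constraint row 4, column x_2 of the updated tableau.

Ratio test on column x_4 — row 1: entry -1 ≤ 0; row 2: entry 0 ≤ 0; row 3: 2/1 = 2; row 4: entry -1 ≤ 0. Minimum is 2 at row 3 (x_2 leaves); pivot element 1.
Divide row 3 by 1; eliminate column x_4 from the other rows.
Row 4 update in column x_2: 0 − (-1)·1 = 1.

1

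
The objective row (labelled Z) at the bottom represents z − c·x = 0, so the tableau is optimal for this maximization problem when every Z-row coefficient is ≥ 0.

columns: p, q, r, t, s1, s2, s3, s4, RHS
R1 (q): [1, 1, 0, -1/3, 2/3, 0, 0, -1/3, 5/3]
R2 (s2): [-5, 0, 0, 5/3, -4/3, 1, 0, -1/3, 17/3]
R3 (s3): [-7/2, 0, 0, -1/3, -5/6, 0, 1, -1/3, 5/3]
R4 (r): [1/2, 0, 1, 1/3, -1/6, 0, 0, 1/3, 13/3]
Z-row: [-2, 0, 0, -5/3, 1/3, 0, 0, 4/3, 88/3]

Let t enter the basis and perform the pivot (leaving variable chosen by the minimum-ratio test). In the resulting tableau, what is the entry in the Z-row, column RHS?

35

Ratio test on column t — row 1: entry -1/3 ≤ 0; row 2: (17/3)/(5/3) = 17/5; row 3: entry -1/3 ≤ 0; row 4: (13/3)/(1/3) = 13. Minimum is 17/5 at row 2 (s2 leaves); pivot element 5/3.
Divide row 2 by 5/3; eliminate column t from the other rows.
Z-row update in column RHS: 88/3 − (-5/3)·(17/5) = 35.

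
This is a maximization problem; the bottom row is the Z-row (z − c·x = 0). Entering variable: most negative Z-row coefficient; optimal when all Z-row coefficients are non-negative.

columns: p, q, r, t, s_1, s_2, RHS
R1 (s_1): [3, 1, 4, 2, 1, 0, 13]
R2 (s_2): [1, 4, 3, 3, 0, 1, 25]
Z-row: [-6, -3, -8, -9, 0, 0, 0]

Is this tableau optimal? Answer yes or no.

The Z-row has a negative entry -9 in column t, so it is not optimal.

no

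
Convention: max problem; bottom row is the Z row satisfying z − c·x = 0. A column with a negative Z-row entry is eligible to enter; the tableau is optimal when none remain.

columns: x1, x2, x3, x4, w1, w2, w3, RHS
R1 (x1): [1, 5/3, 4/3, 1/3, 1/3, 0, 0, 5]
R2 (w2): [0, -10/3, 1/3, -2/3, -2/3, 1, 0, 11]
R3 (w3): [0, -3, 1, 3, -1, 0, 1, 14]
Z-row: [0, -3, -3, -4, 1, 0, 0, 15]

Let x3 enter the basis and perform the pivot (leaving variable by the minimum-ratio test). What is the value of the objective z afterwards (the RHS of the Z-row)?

105/4

Ratio test on column x3 — row 1: 5/(4/3) = 15/4; row 2: 11/(1/3) = 33; row 3: 14/1 = 14. Minimum is 15/4 at row 1 (x1 leaves); pivot element 4/3.
Pivot on row 1; the Z-row RHS becomes 15 − (-3)·(15/4) = 105/4.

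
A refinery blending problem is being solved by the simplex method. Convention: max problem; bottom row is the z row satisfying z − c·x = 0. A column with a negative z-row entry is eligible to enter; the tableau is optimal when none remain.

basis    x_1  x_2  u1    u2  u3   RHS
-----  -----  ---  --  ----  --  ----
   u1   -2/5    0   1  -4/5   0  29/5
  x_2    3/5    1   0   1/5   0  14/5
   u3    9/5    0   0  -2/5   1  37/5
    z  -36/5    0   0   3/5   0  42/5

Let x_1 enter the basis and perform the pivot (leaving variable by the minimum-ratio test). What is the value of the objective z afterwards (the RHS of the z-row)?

38

Ratio test on column x_1 — row 1: entry -2/5 ≤ 0; row 2: (14/5)/(3/5) = 14/3; row 3: (37/5)/(9/5) = 37/9. Minimum is 37/9 at row 3 (u3 leaves); pivot element 9/5.
Pivot on row 3; the z-row RHS becomes 42/5 − (-36/5)·(37/9) = 38.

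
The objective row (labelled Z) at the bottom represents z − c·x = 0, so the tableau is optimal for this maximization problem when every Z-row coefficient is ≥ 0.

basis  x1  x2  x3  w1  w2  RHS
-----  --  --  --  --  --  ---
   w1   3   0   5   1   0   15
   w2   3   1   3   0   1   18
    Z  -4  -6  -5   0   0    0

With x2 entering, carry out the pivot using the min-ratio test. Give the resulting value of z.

Ratio test on column x2 — row 1: entry 0 ≤ 0; row 2: 18/1 = 18. Minimum is 18 at row 2 (w2 leaves); pivot element 1.
Pivot on row 2; the Z-row RHS becomes 0 − (-6)·18 = 108.

108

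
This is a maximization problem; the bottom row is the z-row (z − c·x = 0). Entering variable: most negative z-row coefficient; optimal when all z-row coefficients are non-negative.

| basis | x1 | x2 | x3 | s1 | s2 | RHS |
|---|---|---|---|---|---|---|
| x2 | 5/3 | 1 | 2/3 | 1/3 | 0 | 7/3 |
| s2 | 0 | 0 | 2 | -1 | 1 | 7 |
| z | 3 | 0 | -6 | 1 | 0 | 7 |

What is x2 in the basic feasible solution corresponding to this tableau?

x2 is basic (row 1); its value is the RHS of that row, 7/3.

7/3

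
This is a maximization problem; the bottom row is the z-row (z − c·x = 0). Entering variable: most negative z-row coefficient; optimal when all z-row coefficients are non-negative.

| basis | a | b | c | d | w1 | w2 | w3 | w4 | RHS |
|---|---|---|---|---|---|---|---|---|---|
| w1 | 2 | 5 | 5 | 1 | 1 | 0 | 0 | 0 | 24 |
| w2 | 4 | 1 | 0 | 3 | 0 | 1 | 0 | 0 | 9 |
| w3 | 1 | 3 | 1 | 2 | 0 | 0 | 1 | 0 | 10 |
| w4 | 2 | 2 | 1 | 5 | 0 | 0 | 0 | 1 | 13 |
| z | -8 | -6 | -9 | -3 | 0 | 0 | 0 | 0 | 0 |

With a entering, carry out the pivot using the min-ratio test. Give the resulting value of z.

18

Ratio test on column a — row 1: 24/2 = 12; row 2: 9/4 = 9/4; row 3: 10/1 = 10; row 4: 13/2 = 13/2. Minimum is 9/4 at row 2 (w2 leaves); pivot element 4.
Pivot on row 2; the z-row RHS becomes 0 − (-8)·(9/4) = 18.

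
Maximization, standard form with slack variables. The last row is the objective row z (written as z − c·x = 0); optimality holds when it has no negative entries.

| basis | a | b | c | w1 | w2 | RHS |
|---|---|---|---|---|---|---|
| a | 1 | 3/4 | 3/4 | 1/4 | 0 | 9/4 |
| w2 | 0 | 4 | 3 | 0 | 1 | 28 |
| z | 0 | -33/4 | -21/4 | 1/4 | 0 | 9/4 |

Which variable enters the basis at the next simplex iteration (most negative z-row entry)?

b

Negative z-row entries: b: -33/4, c: -21/4.
The most negative is -33/4 in column b, so b enters.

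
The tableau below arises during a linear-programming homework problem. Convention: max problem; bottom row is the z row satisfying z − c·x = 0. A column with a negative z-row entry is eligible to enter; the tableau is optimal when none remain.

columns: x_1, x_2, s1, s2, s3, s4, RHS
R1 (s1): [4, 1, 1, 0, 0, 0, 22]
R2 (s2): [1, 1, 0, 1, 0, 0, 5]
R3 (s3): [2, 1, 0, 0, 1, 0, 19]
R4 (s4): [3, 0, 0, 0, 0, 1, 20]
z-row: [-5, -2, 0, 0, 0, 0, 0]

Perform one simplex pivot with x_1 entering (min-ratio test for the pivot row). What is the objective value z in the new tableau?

Ratio test on column x_1 — row 1: 22/4 = 11/2; row 2: 5/1 = 5; row 3: 19/2 = 19/2; row 4: 20/3 = 20/3. Minimum is 5 at row 2 (s2 leaves); pivot element 1.
Pivot on row 2; the z-row RHS becomes 0 − (-5)·5 = 25.

25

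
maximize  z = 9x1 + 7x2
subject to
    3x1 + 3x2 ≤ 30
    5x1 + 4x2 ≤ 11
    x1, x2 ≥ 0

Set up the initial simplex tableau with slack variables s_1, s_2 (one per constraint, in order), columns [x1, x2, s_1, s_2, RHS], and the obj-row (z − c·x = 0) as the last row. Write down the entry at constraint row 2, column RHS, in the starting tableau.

The RHS of constraint 2 is b_2 = 11.

11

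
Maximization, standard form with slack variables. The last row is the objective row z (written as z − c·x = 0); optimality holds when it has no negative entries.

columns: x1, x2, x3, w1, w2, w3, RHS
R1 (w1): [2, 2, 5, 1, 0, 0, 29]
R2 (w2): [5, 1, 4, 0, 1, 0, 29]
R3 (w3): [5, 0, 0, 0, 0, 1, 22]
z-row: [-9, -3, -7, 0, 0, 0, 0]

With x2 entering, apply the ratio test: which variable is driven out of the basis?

Column x2 entries and ratios — w1: 29/2 = 29/2; w2: 29/1 = 29; w3: 0 ≤ 0, skip.
Smallest ratio is 29/2 in the row of w1, so w1 leaves.

w1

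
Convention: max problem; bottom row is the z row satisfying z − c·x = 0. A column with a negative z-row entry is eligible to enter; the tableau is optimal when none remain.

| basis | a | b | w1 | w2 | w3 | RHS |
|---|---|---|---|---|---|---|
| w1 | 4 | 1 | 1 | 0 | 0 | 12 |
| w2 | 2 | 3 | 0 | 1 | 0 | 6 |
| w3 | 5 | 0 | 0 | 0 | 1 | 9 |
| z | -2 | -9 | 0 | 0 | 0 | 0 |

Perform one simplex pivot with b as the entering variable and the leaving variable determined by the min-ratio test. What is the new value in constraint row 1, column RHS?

Ratio test on column b — row 1: 12/1 = 12; row 2: 6/3 = 2; row 3: entry 0 ≤ 0. Minimum is 2 at row 2 (w2 leaves); pivot element 3.
Divide row 2 by 3; eliminate column b from the other rows.
Row 1 update in column RHS: 12 − 1·2 = 10.

10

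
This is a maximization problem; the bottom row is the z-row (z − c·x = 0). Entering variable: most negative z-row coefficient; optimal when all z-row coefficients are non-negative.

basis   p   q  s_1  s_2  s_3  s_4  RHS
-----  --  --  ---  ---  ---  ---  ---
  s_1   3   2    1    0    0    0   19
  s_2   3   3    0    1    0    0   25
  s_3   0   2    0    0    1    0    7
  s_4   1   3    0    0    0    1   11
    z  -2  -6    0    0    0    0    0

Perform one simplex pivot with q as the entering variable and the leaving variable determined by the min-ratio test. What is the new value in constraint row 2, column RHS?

29/2

Ratio test on column q — row 1: 19/2 = 19/2; row 2: 25/3 = 25/3; row 3: 7/2 = 7/2; row 4: 11/3 = 11/3. Minimum is 7/2 at row 3 (s_3 leaves); pivot element 2.
Divide row 3 by 2; eliminate column q from the other rows.
Row 2 update in column RHS: 25 − 3·(7/2) = 29/2.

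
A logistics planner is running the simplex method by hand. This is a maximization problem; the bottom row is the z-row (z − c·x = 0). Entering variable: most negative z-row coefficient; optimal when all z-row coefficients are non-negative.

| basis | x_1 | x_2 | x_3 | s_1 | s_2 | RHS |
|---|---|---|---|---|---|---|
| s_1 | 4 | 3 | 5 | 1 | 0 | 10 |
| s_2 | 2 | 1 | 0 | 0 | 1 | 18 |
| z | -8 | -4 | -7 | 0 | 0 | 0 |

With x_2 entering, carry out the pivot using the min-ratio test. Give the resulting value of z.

40/3

Ratio test on column x_2 — row 1: 10/3 = 10/3; row 2: 18/1 = 18. Minimum is 10/3 at row 1 (s_1 leaves); pivot element 3.
Pivot on row 1; the z-row RHS becomes 0 − (-4)·(10/3) = 40/3.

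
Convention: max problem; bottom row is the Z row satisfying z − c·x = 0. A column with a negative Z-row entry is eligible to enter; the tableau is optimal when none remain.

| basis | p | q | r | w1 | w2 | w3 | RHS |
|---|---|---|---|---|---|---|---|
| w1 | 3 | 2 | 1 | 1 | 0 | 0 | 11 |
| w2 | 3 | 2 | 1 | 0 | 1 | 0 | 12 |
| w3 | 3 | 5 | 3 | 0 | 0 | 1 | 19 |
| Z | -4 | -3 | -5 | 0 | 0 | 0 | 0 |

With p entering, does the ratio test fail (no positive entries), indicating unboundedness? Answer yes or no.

Column p has positive entries in row(s) 1, 2, 3, so the ratio test bounds it — not unbounded.

no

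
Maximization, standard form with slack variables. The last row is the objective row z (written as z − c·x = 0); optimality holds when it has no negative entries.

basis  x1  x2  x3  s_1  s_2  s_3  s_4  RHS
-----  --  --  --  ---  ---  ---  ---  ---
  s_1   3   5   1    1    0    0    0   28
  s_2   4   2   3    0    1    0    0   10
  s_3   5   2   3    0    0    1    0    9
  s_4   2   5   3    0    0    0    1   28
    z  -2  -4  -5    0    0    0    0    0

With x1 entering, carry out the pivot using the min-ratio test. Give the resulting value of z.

Ratio test on column x1 — row 1: 28/3 = 28/3; row 2: 10/4 = 5/2; row 3: 9/5 = 9/5; row 4: 28/2 = 14. Minimum is 9/5 at row 3 (s_3 leaves); pivot element 5.
Pivot on row 3; the z-row RHS becomes 0 − (-2)·(9/5) = 18/5.

18/5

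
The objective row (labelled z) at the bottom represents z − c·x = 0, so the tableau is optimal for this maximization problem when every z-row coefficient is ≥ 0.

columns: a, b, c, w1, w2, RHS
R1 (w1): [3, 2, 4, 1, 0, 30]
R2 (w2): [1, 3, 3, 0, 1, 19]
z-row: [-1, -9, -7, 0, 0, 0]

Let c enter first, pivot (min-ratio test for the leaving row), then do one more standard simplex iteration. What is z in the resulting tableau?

57

Ratio test on column c — row 1: 30/4 = 15/2; row 2: 19/3 = 19/3. Minimum is 19/3 at row 2 (w2 leaves); pivot element 3.
Pivot on row 2; the z-row RHS becomes 0 − (-7)·(19/3) = 133/3.
Next entering variable (most negative z-row entry -2): b.
Ratio test on column b — row 1: entry -2 ≤ 0; row 2: (19/3)/1 = 19/3. Minimum is 19/3 at row 2 (c leaves); pivot element 1.
After the second pivot the z-row RHS is 133/3 − (-2)·(19/3) = 57.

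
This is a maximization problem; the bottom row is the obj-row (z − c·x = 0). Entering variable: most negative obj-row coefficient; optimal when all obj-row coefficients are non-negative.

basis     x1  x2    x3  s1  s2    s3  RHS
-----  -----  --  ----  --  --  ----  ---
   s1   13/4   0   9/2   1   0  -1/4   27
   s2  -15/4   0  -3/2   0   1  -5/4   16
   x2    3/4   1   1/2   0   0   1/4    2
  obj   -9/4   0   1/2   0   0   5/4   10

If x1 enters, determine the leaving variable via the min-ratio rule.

x2

Column x1 entries and ratios — s1: 27/(13/4) = 108/13; s2: -15/4 ≤ 0, skip; x2: 2/(3/4) = 8/3.
Smallest ratio is 8/3 in the row of x2, so x2 leaves.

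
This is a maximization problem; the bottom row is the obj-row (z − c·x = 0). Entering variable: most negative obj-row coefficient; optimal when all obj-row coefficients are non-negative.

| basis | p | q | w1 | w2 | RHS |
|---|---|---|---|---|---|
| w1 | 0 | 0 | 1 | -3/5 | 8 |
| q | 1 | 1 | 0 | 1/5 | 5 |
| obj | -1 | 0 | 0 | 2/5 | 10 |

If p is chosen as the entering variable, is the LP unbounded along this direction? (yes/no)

Column p has positive entries in row(s) 2, so the ratio test bounds it — not unbounded.

no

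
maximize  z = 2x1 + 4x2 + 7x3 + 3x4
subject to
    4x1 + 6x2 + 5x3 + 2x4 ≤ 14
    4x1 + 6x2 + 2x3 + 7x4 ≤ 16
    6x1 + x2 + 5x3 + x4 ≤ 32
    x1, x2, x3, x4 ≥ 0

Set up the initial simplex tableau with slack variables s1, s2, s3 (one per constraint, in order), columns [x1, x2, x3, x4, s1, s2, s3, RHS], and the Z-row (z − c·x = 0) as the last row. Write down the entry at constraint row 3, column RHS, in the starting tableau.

The RHS of constraint 3 is b_3 = 32.

32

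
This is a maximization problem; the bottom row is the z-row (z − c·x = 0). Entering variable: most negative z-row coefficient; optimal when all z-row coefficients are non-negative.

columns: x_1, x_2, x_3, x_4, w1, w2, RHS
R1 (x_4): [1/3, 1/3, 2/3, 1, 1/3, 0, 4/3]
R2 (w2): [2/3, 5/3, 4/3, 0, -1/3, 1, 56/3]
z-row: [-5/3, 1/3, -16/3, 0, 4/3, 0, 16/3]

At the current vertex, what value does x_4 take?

4/3

x_4 is basic (row 1); its value is the RHS of that row, 4/3.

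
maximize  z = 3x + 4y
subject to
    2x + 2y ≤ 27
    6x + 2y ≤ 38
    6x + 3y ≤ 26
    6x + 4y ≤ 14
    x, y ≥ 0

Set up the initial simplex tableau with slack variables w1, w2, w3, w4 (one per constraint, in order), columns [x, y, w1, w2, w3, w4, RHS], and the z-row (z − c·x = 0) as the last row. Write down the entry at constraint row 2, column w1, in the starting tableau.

0

Slack w1 belongs to constraint 1; its column is the unit vector e_1, so the entry in row 2 is 0.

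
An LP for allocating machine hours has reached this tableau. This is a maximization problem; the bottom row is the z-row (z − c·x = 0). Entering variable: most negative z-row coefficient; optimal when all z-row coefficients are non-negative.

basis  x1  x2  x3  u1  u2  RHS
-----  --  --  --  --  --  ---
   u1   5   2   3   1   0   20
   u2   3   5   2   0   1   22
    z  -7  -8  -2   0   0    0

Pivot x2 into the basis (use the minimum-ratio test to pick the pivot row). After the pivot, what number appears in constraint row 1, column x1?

19/5

Ratio test on column x2 — row 1: 20/2 = 10; row 2: 22/5 = 22/5. Minimum is 22/5 at row 2 (u2 leaves); pivot element 5.
Divide row 2 by 5; eliminate column x2 from the other rows.
Row 1 update in column x1: 5 − 2·(3/5) = 19/5.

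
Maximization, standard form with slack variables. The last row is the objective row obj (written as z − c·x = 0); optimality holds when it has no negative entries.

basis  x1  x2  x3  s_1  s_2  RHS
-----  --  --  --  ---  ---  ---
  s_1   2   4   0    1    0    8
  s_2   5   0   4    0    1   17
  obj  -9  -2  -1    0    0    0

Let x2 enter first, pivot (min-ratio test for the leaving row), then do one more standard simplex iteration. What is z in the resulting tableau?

Ratio test on column x2 — row 1: 8/4 = 2; row 2: entry 0 ≤ 0. Minimum is 2 at row 1 (s_1 leaves); pivot element 4.
Pivot on row 1; the obj-row RHS becomes 0 − (-2)·2 = 4.
Next entering variable (most negative obj-row entry -8): x1.
Ratio test on column x1 — row 1: 2/(1/2) = 4; row 2: 17/5 = 17/5. Minimum is 17/5 at row 2 (s_2 leaves); pivot element 5.
After the second pivot the obj-row RHS is 4 − (-8)·(17/5) = 156/5.

156/5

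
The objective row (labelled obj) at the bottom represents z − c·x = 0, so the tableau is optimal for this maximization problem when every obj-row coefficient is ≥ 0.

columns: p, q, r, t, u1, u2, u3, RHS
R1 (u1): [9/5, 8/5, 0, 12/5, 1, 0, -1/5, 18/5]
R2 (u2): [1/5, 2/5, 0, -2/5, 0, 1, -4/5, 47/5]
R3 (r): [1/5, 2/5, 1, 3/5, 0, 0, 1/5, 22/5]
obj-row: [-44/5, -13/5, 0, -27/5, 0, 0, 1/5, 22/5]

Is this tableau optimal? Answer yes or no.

no

The obj-row has a negative entry -44/5 in column p, so it is not optimal.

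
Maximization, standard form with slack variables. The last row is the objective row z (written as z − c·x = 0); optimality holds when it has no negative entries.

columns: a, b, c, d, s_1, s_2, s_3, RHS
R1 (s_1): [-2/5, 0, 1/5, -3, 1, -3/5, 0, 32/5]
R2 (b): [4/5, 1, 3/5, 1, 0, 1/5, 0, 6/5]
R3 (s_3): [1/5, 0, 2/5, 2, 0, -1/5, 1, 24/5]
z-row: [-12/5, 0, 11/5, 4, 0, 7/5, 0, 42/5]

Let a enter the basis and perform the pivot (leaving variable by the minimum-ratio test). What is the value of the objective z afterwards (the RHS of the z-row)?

12

Ratio test on column a — row 1: entry -2/5 ≤ 0; row 2: (6/5)/(4/5) = 3/2; row 3: (24/5)/(1/5) = 24. Minimum is 3/2 at row 2 (b leaves); pivot element 4/5.
Pivot on row 2; the z-row RHS becomes 42/5 − (-12/5)·(3/2) = 12.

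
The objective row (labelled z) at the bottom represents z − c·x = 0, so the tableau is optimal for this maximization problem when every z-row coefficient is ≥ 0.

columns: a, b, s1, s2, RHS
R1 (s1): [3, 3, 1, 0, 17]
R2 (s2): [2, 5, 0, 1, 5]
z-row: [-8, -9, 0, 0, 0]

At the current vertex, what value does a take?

0

a is not in the basis, so in the current basic feasible solution a = 0.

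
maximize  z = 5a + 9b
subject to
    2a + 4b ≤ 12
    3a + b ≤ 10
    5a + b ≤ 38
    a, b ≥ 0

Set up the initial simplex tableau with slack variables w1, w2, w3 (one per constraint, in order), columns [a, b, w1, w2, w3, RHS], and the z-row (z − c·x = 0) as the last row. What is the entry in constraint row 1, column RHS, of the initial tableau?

The RHS of constraint 1 is b_1 = 12.

12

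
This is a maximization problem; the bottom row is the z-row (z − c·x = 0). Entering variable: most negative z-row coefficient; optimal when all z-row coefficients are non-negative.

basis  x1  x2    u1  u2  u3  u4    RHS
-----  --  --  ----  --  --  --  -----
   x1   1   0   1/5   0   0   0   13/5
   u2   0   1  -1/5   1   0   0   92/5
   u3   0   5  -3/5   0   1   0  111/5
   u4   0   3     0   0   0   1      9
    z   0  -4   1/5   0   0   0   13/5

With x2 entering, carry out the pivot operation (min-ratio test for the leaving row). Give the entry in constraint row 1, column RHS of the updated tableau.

Ratio test on column x2 — row 1: entry 0 ≤ 0; row 2: (92/5)/1 = 92/5; row 3: (111/5)/5 = 111/25; row 4: 9/3 = 3. Minimum is 3 at row 4 (u4 leaves); pivot element 3.
Divide row 4 by 3; eliminate column x2 from the other rows.
Row 1 update in column RHS: 13/5 − 0·3 = 13/5.

13/5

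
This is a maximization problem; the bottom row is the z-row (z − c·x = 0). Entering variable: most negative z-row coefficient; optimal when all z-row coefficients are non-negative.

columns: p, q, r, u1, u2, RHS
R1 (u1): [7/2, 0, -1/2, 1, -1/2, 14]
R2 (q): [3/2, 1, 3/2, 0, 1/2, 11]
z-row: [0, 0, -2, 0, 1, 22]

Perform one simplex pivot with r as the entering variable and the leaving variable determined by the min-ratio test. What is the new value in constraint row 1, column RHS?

Ratio test on column r — row 1: entry -1/2 ≤ 0; row 2: 11/(3/2) = 22/3. Minimum is 22/3 at row 2 (q leaves); pivot element 3/2.
Divide row 2 by 3/2; eliminate column r from the other rows.
Row 1 update in column RHS: 14 − (-1/2)·(22/3) = 53/3.

53/3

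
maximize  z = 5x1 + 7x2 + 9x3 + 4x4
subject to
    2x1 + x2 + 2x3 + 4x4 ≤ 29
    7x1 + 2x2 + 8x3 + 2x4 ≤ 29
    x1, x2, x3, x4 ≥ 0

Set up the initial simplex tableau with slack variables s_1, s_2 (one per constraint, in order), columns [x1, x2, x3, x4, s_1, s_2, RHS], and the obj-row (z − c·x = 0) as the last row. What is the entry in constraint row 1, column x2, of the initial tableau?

1

Constraint 1 has coefficient 1 on x2.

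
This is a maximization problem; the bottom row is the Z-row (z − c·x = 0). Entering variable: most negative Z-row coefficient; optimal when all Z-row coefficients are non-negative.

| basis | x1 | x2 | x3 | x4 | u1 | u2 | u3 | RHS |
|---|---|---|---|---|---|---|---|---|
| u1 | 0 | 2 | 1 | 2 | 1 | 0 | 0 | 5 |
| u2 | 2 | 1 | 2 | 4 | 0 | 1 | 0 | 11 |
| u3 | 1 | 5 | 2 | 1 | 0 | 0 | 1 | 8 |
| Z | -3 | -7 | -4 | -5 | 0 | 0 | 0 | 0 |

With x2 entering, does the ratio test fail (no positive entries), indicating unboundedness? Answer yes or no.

Column x2 has positive entries in row(s) 1, 2, 3, so the ratio test bounds it — not unbounded.

no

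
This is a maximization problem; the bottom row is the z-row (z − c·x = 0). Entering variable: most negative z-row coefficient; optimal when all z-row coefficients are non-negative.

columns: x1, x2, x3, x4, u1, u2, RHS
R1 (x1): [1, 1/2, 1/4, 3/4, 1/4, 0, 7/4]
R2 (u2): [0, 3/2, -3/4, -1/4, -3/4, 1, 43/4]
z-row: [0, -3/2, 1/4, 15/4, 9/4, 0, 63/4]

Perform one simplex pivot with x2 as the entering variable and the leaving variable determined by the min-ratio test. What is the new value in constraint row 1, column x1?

Ratio test on column x2 — row 1: (7/4)/(1/2) = 7/2; row 2: (43/4)/(3/2) = 43/6. Minimum is 7/2 at row 1 (x1 leaves); pivot element 1/2.
Divide row 1 by 1/2; eliminate column x2 from the other rows.
In the new row 1, the x1 entry is the old entry divided by the pivot: 1/(1/2) = 2.

2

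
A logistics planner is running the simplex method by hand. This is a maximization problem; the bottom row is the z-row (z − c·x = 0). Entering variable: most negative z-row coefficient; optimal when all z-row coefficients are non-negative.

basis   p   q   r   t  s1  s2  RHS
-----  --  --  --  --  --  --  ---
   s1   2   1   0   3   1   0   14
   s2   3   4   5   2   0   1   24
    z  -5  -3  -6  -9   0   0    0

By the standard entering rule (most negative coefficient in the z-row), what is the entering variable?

Negative z-row entries: p: -5, q: -3, r: -6, t: -9.
The most negative is -9 in column t, so t enters.

t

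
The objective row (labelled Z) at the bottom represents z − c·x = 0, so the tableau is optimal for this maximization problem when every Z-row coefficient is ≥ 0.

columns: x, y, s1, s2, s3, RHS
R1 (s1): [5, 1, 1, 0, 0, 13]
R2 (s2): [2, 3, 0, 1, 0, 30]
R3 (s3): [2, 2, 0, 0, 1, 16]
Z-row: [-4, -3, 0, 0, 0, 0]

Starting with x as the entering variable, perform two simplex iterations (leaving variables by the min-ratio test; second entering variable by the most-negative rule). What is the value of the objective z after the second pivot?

101/4

Ratio test on column x — row 1: 13/5 = 13/5; row 2: 30/2 = 15; row 3: 16/2 = 8. Minimum is 13/5 at row 1 (s1 leaves); pivot element 5.
Pivot on row 1; the Z-row RHS becomes 0 − (-4)·(13/5) = 52/5.
Next entering variable (most negative Z-row entry -11/5): y.
Ratio test on column y — row 1: (13/5)/(1/5) = 13; row 2: (124/5)/(13/5) = 124/13; row 3: (54/5)/(8/5) = 27/4. Minimum is 27/4 at row 3 (s3 leaves); pivot element 8/5.
After the second pivot the Z-row RHS is 52/5 − (-11/5)·(27/4) = 101/4.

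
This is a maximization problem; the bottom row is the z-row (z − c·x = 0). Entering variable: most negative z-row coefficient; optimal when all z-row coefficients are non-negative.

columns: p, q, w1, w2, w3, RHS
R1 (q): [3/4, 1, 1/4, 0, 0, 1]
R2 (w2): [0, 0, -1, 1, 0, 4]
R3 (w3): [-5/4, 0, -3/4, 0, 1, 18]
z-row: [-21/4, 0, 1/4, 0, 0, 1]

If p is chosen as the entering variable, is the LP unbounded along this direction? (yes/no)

Column p has positive entries in row(s) 1, so the ratio test bounds it — not unbounded.

no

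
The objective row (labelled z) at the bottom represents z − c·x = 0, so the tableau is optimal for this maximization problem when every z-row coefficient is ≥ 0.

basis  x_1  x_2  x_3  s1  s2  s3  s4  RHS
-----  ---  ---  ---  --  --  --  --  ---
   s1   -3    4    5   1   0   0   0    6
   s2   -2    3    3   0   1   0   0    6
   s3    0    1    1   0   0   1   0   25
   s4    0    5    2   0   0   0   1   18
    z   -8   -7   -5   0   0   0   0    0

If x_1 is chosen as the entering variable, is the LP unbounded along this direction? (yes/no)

yes

Every constraint-row entry in column x_1 is ≤ 0, so increasing x_1 is unbounded.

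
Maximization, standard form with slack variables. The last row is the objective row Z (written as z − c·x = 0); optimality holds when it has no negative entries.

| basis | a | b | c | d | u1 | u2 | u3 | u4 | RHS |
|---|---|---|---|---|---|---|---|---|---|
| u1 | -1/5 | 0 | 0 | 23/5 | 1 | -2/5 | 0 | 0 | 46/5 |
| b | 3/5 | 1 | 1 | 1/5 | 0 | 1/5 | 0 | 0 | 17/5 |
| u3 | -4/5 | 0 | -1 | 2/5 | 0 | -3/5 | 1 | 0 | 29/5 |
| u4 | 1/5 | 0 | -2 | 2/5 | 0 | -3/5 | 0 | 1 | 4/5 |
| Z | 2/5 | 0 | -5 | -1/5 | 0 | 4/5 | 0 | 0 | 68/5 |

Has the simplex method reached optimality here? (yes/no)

The Z-row has a negative entry -5 in column c, so it is not optimal.

no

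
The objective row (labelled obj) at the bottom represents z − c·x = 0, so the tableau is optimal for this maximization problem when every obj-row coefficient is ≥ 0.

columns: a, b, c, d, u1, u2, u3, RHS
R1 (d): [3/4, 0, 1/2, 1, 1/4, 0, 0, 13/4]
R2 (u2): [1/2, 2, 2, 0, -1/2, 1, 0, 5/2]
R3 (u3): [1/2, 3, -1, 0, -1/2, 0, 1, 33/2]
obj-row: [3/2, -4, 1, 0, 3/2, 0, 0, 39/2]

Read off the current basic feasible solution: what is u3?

33/2

u3 is basic (row 3); its value is the RHS of that row, 33/2.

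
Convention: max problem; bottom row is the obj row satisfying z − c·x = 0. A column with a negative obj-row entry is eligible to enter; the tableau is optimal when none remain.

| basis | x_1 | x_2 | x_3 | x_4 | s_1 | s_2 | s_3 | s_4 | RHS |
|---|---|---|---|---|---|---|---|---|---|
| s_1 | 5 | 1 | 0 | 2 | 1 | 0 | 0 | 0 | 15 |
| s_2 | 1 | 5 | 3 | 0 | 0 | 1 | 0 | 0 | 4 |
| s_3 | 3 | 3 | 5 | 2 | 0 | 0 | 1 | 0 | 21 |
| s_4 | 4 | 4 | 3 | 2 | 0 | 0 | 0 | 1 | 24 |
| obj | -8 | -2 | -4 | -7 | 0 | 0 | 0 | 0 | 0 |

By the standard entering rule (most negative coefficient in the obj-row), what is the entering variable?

x_1

Negative obj-row entries: x_1: -8, x_2: -2, x_3: -4, x_4: -7.
The most negative is -8 in column x_1, so x_1 enters.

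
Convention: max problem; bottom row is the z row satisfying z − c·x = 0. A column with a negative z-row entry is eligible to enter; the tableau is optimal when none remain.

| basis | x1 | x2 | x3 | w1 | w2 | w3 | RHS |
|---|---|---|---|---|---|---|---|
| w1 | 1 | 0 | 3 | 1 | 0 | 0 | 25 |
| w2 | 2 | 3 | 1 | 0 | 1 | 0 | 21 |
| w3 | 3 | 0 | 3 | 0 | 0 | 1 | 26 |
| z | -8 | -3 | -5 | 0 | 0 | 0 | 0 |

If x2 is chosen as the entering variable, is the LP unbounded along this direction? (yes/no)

Column x2 has positive entries in row(s) 2, so the ratio test bounds it — not unbounded.

no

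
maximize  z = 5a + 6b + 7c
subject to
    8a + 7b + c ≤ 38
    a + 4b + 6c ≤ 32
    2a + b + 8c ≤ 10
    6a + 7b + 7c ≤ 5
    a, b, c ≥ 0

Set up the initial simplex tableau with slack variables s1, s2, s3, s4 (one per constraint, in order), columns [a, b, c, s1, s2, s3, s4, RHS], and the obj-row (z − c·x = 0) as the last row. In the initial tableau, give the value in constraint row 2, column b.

Constraint 2 has coefficient 4 on b.

4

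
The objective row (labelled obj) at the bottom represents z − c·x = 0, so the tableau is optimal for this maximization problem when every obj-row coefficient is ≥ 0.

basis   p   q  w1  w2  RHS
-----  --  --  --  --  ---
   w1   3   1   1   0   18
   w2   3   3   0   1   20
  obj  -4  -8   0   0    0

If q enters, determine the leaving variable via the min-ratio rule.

w2

Column q entries and ratios — w1: 18/1 = 18; w2: 20/3 = 20/3.
Smallest ratio is 20/3 in the row of w2, so w2 leaves.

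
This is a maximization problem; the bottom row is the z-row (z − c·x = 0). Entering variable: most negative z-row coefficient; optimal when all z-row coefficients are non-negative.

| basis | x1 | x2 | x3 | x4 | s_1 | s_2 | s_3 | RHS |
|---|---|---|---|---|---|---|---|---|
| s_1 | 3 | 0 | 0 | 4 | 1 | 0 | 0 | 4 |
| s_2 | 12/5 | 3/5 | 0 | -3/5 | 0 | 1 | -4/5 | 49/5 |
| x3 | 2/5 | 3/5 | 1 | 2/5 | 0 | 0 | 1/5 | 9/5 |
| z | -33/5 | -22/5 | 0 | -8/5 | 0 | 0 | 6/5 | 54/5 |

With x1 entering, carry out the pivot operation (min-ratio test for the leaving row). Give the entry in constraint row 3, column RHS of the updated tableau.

19/15

Ratio test on column x1 — row 1: 4/3 = 4/3; row 2: (49/5)/(12/5) = 49/12; row 3: (9/5)/(2/5) = 9/2. Minimum is 4/3 at row 1 (s_1 leaves); pivot element 3.
Divide row 1 by 3; eliminate column x1 from the other rows.
Row 3 update in column RHS: 9/5 − (2/5)·(4/3) = 19/15.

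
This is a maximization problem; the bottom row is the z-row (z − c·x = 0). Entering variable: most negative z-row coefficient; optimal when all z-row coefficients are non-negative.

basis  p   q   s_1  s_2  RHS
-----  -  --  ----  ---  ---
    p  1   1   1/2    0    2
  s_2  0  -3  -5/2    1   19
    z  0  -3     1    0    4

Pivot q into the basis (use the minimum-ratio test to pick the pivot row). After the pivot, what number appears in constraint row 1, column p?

1

Ratio test on column q — row 1: 2/1 = 2; row 2: entry -3 ≤ 0. Minimum is 2 at row 1 (p leaves); pivot element 1.
Divide row 1 by 1; eliminate column q from the other rows.
In the new row 1, the p entry is the old entry divided by the pivot: 1/1 = 1.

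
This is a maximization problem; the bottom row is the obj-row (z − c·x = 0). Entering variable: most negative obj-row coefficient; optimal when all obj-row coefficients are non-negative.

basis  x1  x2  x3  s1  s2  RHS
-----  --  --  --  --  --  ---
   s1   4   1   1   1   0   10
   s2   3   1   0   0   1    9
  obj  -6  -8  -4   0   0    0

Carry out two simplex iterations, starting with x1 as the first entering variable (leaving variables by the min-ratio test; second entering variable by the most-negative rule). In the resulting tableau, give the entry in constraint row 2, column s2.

Ratio test on column x1 — row 1: 10/4 = 5/2; row 2: 9/3 = 3. Minimum is 5/2 at row 1 (s1 leaves); pivot element 4.
Divide row 1 by 4; eliminate column x1 from the other rows.
Second iteration: most negative obj-row entry is -13/2 in column x2, so x2 enters.
Ratio test on column x2 — row 1: (5/2)/(1/4) = 10; row 2: (3/2)/(1/4) = 6. Minimum is 6 at row 2 (s2 leaves); pivot element 1/4.
Divide row 2 by 1/4; eliminate column x2 from the other rows.
After both pivots, the entry at constraint row 2, column s2 is 4.

4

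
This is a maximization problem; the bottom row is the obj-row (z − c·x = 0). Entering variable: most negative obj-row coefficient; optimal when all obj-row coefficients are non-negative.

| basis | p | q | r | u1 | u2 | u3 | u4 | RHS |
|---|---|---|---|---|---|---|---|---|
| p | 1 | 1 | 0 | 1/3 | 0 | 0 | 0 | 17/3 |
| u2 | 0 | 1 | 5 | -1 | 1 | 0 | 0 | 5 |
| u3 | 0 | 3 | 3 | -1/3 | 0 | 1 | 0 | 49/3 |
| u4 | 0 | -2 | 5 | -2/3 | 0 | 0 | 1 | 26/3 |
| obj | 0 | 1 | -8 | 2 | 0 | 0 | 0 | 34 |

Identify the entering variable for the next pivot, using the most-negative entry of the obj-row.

r

Negative obj-row entries: r: -8.
The most negative is -8 in column r, so r enters.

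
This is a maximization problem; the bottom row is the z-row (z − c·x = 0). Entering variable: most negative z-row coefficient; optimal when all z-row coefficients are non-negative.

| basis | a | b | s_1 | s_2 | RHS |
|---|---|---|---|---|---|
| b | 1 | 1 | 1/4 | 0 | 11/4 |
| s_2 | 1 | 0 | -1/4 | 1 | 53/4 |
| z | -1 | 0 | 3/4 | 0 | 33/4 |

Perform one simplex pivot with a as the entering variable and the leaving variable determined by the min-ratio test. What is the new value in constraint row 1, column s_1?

Ratio test on column a — row 1: (11/4)/1 = 11/4; row 2: (53/4)/1 = 53/4. Minimum is 11/4 at row 1 (b leaves); pivot element 1.
Divide row 1 by 1; eliminate column a from the other rows.
In the new row 1, the s_1 entry is the old entry divided by the pivot: (1/4)/1 = 1/4.

1/4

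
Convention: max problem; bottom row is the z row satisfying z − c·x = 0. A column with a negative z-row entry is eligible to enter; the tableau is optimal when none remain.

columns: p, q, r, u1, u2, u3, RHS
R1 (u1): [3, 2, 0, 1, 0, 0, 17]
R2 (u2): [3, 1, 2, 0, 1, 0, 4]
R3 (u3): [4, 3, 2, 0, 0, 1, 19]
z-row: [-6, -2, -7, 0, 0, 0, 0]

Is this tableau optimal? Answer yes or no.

no

The z-row has a negative entry -7 in column r, so it is not optimal.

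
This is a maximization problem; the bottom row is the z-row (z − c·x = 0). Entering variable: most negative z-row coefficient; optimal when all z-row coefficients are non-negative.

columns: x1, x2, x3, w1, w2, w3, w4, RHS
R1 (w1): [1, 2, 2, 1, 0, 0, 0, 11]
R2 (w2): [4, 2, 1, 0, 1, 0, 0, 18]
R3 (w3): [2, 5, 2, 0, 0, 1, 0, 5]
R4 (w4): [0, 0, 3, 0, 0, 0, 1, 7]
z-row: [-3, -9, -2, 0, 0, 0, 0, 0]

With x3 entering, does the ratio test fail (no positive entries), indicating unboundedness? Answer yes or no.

no

Column x3 has positive entries in row(s) 1, 2, 3, 4, so the ratio test bounds it — not unbounded.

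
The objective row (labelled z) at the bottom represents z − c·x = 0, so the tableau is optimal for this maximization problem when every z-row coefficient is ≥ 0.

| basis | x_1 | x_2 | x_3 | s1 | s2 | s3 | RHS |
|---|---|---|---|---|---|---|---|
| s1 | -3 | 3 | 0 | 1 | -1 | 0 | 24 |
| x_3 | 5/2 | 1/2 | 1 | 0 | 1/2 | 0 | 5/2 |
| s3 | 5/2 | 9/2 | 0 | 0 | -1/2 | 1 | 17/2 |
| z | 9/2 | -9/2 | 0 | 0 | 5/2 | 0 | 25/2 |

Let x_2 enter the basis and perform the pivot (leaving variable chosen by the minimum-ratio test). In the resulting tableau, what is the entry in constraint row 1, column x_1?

-14/3

Ratio test on column x_2 — row 1: 24/3 = 8; row 2: (5/2)/(1/2) = 5; row 3: (17/2)/(9/2) = 17/9. Minimum is 17/9 at row 3 (s3 leaves); pivot element 9/2.
Divide row 3 by 9/2; eliminate column x_2 from the other rows.
Row 1 update in column x_1: -3 − 3·(5/9) = -14/3.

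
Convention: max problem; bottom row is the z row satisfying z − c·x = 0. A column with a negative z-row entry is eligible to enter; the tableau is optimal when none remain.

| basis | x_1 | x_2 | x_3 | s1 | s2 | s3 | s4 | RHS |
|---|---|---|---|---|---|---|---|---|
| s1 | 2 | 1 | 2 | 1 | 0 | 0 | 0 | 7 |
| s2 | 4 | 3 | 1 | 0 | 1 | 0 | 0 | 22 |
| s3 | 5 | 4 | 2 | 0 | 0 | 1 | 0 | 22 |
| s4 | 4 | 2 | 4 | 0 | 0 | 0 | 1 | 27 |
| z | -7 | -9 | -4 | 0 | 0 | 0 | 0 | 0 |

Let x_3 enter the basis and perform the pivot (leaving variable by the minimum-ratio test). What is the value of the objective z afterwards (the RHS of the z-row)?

Ratio test on column x_3 — row 1: 7/2 = 7/2; row 2: 22/1 = 22; row 3: 22/2 = 11; row 4: 27/4 = 27/4. Minimum is 7/2 at row 1 (s1 leaves); pivot element 2.
Pivot on row 1; the z-row RHS becomes 0 − (-4)·(7/2) = 14.

14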